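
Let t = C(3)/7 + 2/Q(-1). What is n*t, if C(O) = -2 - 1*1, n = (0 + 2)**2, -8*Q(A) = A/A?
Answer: -460/7 ≈ -65.714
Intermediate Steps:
Q(A) = -1/8 (Q(A) = -A/(8*A) = -1/8*1 = -1/8)
n = 4 (n = 2**2 = 4)
C(O) = -3 (C(O) = -2 - 1 = -3)
t = -115/7 (t = -3/7 + 2/(-1/8) = -3*1/7 + 2*(-8) = -3/7 - 16 = -115/7 ≈ -16.429)
n*t = 4*(-115/7) = -460/7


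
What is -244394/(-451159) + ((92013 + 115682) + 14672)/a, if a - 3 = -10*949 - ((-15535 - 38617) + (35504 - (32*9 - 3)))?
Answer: 102631419077/4261647914 ≈ 24.083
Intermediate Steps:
a = 9446 (a = 3 + (-10*949 - ((-15535 - 38617) + (35504 - (32*9 - 3)))) = 3 + (-9490 - (-54152 + (35504 - (288 - 3)))) = 3 + (-9490 - (-54152 + (35504 - 1*285))) = 3 + (-9490 - (-54152 + (35504 - 285))) = 3 + (-9490 - (-54152 + 35219)) = 3 + (-9490 - 1*(-18933)) = 3 + (-9490 + 18933) = 3 + 9443 = 9446)
-244394/(-451159) + ((92013 + 115682) + 14672)/a = -244394/(-451159) + ((92013 + 115682) + 14672)/9446 = -244394*(-1/451159) + (207695 + 14672)*(1/9446) = 244394/451159 + 222367*(1/9446) = 244394/451159 + 222367/9446 = 102631419077/4261647914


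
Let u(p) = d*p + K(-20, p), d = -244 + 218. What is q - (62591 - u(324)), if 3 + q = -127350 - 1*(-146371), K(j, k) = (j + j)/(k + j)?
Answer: -1975891/38 ≈ -51997.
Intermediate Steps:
K(j, k) = 2*j/(j + k) (K(j, k) = (2*j)/(j + k) = 2*j/(j + k))
d = -26
u(p) = -40/(-20 + p) - 26*p (u(p) = -26*p + 2*(-20)/(-20 + p) = -26*p - 40/(-20 + p) = -40/(-20 + p) - 26*p)
q = 19018 (q = -3 + (-127350 - 1*(-146371)) = -3 + (-127350 + 146371) = -3 + 19021 = 19018)
q - (62591 - u(324)) = 19018 - (62591 - 2*(-20 - 13*324*(-20 + 324))/(-20 + 324)) = 19018 - (62591 - 2*(-20 - 13*324*304)/304) = 19018 - (62591 - 2*(-20 - 1280448)/304) = 19018 - (62591 - 2*(-1280468)/304) = 19018 - (62591 - 1*(-320117/38)) = 19018 - (62591 + 320117/38) = 19018 - 1*2698575/38 = 19018 - 2698575/38 = -1975891/38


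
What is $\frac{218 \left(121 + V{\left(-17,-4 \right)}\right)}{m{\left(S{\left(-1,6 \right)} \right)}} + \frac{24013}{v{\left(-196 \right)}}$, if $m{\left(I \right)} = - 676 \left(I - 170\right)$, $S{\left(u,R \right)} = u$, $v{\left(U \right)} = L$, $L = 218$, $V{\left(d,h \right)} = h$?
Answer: $\frac{2971546}{26923} \approx 110.37$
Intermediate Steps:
$v{\left(U \right)} = 218$
$m{\left(I \right)} = 114920 - 676 I$ ($m{\left(I \right)} = - 676 \left(-170 + I\right) = 114920 - 676 I$)
$\frac{218 \left(121 + V{\left(-17,-4 \right)}\right)}{m{\left(S{\left(-1,6 \right)} \right)}} + \frac{24013}{v{\left(-196 \right)}} = \frac{218 \left(121 - 4\right)}{114920 - -676} + \frac{24013}{218} = \frac{218 \cdot 117}{114920 + 676} + 24013 \cdot \frac{1}{218} = \frac{25506}{115596} + \frac{24013}{218} = 25506 \cdot \frac{1}{115596} + \frac{24013}{218} = \frac{109}{494} + \frac{24013}{218} = \frac{2971546}{26923}$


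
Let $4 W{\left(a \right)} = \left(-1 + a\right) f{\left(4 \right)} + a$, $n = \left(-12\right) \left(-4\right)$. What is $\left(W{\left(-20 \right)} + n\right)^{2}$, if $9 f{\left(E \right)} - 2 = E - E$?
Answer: $\frac{63001}{36} \approx 1750.0$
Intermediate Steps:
$f{\left(E \right)} = \frac{2}{9}$ ($f{\left(E \right)} = \frac{2}{9} + \frac{E - E}{9} = \frac{2}{9} + \frac{1}{9} \cdot 0 = \frac{2}{9} + 0 = \frac{2}{9}$)
$n = 48$
$W{\left(a \right)} = - \frac{1}{18} + \frac{11 a}{36}$ ($W{\left(a \right)} = \frac{\left(-1 + a\right) \frac{2}{9} + a}{4} = \frac{\left(- \frac{2}{9} + \frac{2 a}{9}\right) + a}{4} = \frac{- \frac{2}{9} + \frac{11 a}{9}}{4} = - \frac{1}{18} + \frac{11 a}{36}$)
$\left(W{\left(-20 \right)} + n\right)^{2} = \left(\left(- \frac{1}{18} + \frac{11}{36} \left(-20\right)\right) + 48\right)^{2} = \left(\left(- \frac{1}{18} - \frac{55}{9}\right) + 48\right)^{2} = \left(- \frac{37}{6} + 48\right)^{2} = \left(\frac{251}{6}\right)^{2} = \frac{63001}{36}$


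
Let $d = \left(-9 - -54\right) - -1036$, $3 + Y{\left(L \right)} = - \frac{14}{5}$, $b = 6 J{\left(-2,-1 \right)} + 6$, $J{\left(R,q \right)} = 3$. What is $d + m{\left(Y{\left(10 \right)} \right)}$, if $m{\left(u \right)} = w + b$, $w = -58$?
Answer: $1047$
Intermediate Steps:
$b = 24$ ($b = 6 \cdot 3 + 6 = 18 + 6 = 24$)
$Y{\left(L \right)} = - \frac{29}{5}$ ($Y{\left(L \right)} = -3 - \frac{14}{5} = - \frac{29}{5}$)
$m{\left(u \right)} = -34$ ($m{\left(u \right)} = -58 + 24 = -34$)
$d = 1081$ ($d = \left(-9 + 54\right) + 1036 = 45 + 1036 = 1081$)
$d + m{\left(Y{\left(10 \right)} \right)} = 1081 - 34 = 1047$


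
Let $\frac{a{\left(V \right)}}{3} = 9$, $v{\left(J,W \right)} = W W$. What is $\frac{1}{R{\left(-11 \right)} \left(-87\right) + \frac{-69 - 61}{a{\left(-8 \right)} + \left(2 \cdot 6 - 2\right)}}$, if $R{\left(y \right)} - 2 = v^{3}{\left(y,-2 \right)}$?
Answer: $- \frac{37}{212584} \approx -0.00017405$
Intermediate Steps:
$v{\left(J,W \right)} = W^{2}$
$R{\left(y \right)} = 66$ ($R{\left(y \right)} = 2 + \left(\left(-2\right)^{2}\right)^{3} = 2 + 4^{3} = 2 + 64 = 66$)
$a{\left(V \right)} = 27$ ($a{\left(V \right)} = 3 \cdot 9 = 27$)
$\frac{1}{R{\left(-11 \right)} \left(-87\right) + \frac{-69 - 61}{a{\left(-8 \right)} + \left(2 \cdot 6 - 2\right)}} = \frac{1}{66 \left(-87\right) + \frac{-69 - 61}{27 + \left(2 \cdot 6 - 2\right)}} = \frac{1}{-5742 - \frac{130}{27 + \left(12 - 2\right)}} = \frac{1}{-5742 - \frac{130}{27 + 10}} = \frac{1}{-5742 - \frac{130}{37}} = \frac{1}{- \frac{212584}{37}} = - \frac{37}{212584}$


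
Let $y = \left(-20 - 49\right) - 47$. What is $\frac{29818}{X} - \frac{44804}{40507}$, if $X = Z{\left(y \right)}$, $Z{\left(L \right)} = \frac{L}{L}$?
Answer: $\frac{1207792922}{40507} \approx 29817.0$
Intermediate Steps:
$y = -116$ ($y = -69 - 47 = -116$)
$Z{\left(L \right)} = 1$
$X = 1$
$\frac{29818}{X} - \frac{44804}{40507} = \frac{29818}{1} - \frac{44804}{40507} = 29818 \cdot 1 - \frac{44804}{40507} = 29818 - \frac{44804}{40507} = \frac{1207792922}{40507}$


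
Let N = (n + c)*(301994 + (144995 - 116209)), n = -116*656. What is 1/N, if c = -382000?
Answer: -1/151528994880 ≈ -6.5994e-12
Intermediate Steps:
n = -76096
N = -151528994880 (N = (-76096 - 382000)*(301994 + (144995 - 116209)) = -458096*(301994 + 28786) = -458096*330780 = -151528994880)
1/N = 1/(-151528994880) = -1/151528994880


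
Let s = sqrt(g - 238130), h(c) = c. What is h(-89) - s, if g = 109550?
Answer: -89 - 2*I*sqrt(32145) ≈ -89.0 - 358.58*I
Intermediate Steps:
s = 2*I*sqrt(32145) (s = sqrt(109550 - 238130) = sqrt(-128580) = 2*I*sqrt(32145) ≈ 358.58*I)
h(-89) - s = -89 - 2*I*sqrt(32145)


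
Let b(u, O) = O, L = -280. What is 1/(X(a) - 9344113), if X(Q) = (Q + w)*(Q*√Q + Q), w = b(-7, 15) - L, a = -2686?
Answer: -2921887/110792571955214905 - 6422226*I*√2686/110792571955214905 ≈ -2.6373e-11 - 3.0042e-9*I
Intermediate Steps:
w = 295 (w = 15 - 1*(-280) = 15 + 280 = 295)
X(Q) = (295 + Q)*(Q + Q^(3/2)) (X(Q) = (Q + 295)*(Q*√Q + Q) = (295 + Q)*(Q^(3/2) + Q) = (295 + Q)*(Q + Q^(3/2)))
1/(X(a) - 9344113) = 1/(((-2686)² + (-2686)^(5/2) + 295*(-2686) + 295*(-2686)^(3/2)) - 9344113) = 1/((7214596 + 7214596*I*√2686 - 792370 + 295*(-2686*I*√2686)) - 9344113) = 1/((7214596 + 7214596*I*√2686 - 792370 - 792370*I*√2686) - 9344113) = 1/((6422226 + 6422226*I*√2686) - 9344113) = 1/(-2921887 + 6422226*I*√2686)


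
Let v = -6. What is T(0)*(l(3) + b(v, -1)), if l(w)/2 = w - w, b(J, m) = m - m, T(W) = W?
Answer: 0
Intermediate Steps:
b(J, m) = 0
l(w) = 0 (l(w) = 2*(w - w) = 2*0 = 0)
T(0)*(l(3) + b(v, -1)) = 0*(0 + 0) = 0*0 = 0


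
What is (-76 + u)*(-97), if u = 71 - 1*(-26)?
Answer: -2037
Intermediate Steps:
u = 97 (u = 71 + 26 = 97)
(-76 + u)*(-97) = (-76 + 97)*(-97) = 21*(-97) = -2037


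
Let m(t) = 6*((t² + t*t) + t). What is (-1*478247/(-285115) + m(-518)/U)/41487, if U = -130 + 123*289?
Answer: 934090303699/418932322199085 ≈ 0.0022297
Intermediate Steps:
U = 35417 (U = -130 + 35547 = 35417)
m(t) = 6*t + 12*t² (m(t) = 6*((t² + t²) + t) = 6*(2*t² + t) = 6*(t + 2*t²) = 6*t + 12*t²)
(-1*478247/(-285115) + m(-518)/U)/41487 = (-1*478247/(-285115) + (6*(-518)*(1 + 2*(-518)))/35417)/41487 = (-478247*(-1/285115) + (6*(-518)*(1 - 1036))*(1/35417))*(1/41487) = (478247/285115 + (6*(-518)*(-1035))*(1/35417))*(1/41487) = (478247/285115 + 3216780*(1/35417))*(1/41487) = (478247/285115 + 3216780/35417)*(1/41487) = (934090303699/10097917955)*(1/41487) = 934090303699/418932322199085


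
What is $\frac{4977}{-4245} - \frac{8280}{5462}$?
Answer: $- \frac{10388829}{3864365} \approx -2.6884$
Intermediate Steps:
$\frac{4977}{-4245} - \frac{8280}{5462} = 4977 \left(- \frac{1}{4245}\right) - \frac{4140}{2731} = - \frac{1659}{1415} - \frac{4140}{2731} = - \frac{10388829}{3864365}$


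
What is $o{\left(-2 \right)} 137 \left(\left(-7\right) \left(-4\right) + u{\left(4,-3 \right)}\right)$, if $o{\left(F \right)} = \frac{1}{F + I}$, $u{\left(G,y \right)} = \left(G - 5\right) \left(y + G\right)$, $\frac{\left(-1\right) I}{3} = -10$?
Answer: $\frac{3699}{28} \approx 132.11$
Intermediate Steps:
$I = 30$ ($I = \left(-3\right) \left(-10\right) = 30$)
$u{\left(G,y \right)} = \left(-5 + G\right) \left(G + y\right)$
$o{\left(F \right)} = \frac{1}{30 + F}$ ($o{\left(F \right)} = \frac{1}{F + 30} = \frac{1}{30 + F}$)
$o{\left(-2 \right)} 137 \left(\left(-7\right) \left(-4\right) + u{\left(4,-3 \right)}\right) = \frac{1}{30 - 2} \cdot 137 \left(\left(-7\right) \left(-4\right) + \left(4^{2} - 20 - -15 + 4 \left(-3\right)\right)\right) = \frac{1}{28} \cdot 137 \left(28 + \left(16 - 20 + 15 - 12\right)\right) = \frac{1}{28} \cdot 137 \left(28 - 1\right) = \frac{137}{28} \cdot 27 = \frac{3699}{28}$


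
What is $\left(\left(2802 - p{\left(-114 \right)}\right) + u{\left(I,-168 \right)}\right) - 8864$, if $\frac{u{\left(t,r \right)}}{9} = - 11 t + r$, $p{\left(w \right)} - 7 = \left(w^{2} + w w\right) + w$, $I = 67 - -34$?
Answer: $-43458$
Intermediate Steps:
$I = 101$ ($I = 67 + 34 = 101$)
$p{\left(w \right)} = 7 + w + 2 w^{2}$ ($p{\left(w \right)} = 7 + \left(\left(w^{2} + w w\right) + w\right) = 7 + \left(\left(w^{2} + w^{2}\right) + w\right) = 7 + \left(2 w^{2} + w\right) = 7 + \left(w + 2 w^{2}\right) = 7 + w + 2 w^{2}$)
$u{\left(t,r \right)} = - 99 t + 9 r$ ($u{\left(t,r \right)} = 9 \left(- 11 t + r\right) = 9 \left(r - 11 t\right) = - 99 t + 9 r$)
$\left(\left(2802 - p{\left(-114 \right)}\right) + u{\left(I,-168 \right)}\right) - 8864 = \left(\left(2802 - \left(7 - 114 + 2 \left(-114\right)^{2}\right)\right) + \left(\left(-99\right) 101 + 9 \left(-168\right)\right)\right) - 8864 = \left(\left(2802 - \left(7 - 114 + 2 \cdot 12996\right)\right) - 11511\right) - 8864 = \left(\left(2802 - \left(7 - 114 + 25992\right)\right) - 11511\right) - 8864 = \left(\left(2802 - 25885\right) - 11511\right) - 8864 = \left(-23083 - 11511\right) - 8864 = -34594 - 8864 = -43458$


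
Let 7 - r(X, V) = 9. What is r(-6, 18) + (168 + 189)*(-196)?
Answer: -69974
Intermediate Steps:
r(X, V) = -2 (r(X, V) = 7 - 1*9 = 7 - 9 = -2)
r(-6, 18) + (168 + 189)*(-196) = -2 + (168 + 189)*(-196) = -2 + 357*(-196) = -2 - 69972 = -69974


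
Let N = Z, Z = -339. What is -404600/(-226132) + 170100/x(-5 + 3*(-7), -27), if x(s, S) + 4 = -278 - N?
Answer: 3207342950/1074127 ≈ 2986.0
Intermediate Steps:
N = -339
x(s, S) = 57 (x(s, S) = -4 + (-278 - 1*(-339)) = -4 + (-278 + 339) = -4 + 61 = 57)
-404600/(-226132) + 170100/x(-5 + 3*(-7), -27) = -404600/(-226132) + 170100/57 = -404600*(-1/226132) + 170100*(1/57) = 101150/56533 + 56700/19 = 3207342950/1074127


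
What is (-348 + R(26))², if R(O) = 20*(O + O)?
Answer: 478864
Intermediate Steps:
R(O) = 40*O (R(O) = 20*(2*O) = 40*O)
(-348 + R(26))² = (-348 + 40*26)² = (-348 + 1040)² = 692² = 478864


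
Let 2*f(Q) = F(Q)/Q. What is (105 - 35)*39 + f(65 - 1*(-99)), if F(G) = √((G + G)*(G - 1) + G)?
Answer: 2730 + √13407/164 ≈ 2730.7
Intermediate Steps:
F(G) = √(G + 2*G*(-1 + G)) (F(G) = √((2*G)*(-1 + G) + G) = √(2*G*(-1 + G) + G) = √(G + 2*G*(-1 + G)))
f(Q) = √(Q*(-1 + 2*Q))/(2*Q) (f(Q) = (√(Q*(-1 + 2*Q))/Q)/2 = √(Q*(-1 + 2*Q))/(2*Q))
(105 - 35)*39 + f(65 - 1*(-99)) = (105 - 35)*39 + √((65 - 1*(-99))*(-1 + 2*(65 - 1*(-99))))/(2*(65 - 1*(-99))) = 70*39 + √((65 + 99)*(-1 + 2*(65 + 99)))/(2*(65 + 99)) = 2730 + (½)*√(164*(-1 + 2*164))/164 = 2730 + (½)*(1/164)*√(164*(-1 + 328)) = 2730 + (½)*(1/164)*√(164*327) = 2730 + (½)*(1/164)*√53628 = 2730 + (½)*(1/164)*(2*√13407) = 2730 + √13407/164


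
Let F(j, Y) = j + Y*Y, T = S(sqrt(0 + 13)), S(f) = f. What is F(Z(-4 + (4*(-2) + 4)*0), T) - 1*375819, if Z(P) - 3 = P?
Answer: -375807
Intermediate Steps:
Z(P) = 3 + P
T = sqrt(13) (T = sqrt(0 + 13) = sqrt(13) ≈ 3.6056)
F(j, Y) = j + Y**2
F(Z(-4 + (4*(-2) + 4)*0), T) - 1*375819 = ((3 + (-4 + (4*(-2) + 4)*0)) + (sqrt(13))**2) - 1*375819 = ((3 + (-4 + (-8 + 4)*0)) + 13) - 375819 = ((3 + (-4 - 4*0)) + 13) - 375819 = ((3 + (-4 + 0)) + 13) - 375819 = ((3 - 4) + 13) - 375819 = (-1 + 13) - 375819 = 12 - 375819 = -375807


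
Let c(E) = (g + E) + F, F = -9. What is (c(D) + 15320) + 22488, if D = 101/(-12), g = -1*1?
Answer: 453475/12 ≈ 37790.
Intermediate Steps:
g = -1
D = -101/12 (D = 101*(-1/12) = -101/12 ≈ -8.4167)
c(E) = -10 + E (c(E) = (-1 + E) - 9 = -10 + E)
(c(D) + 15320) + 22488 = ((-10 - 101/12) + 15320) + 22488 = (-221/12 + 15320) + 22488 = 183619/12 + 22488 = 453475/12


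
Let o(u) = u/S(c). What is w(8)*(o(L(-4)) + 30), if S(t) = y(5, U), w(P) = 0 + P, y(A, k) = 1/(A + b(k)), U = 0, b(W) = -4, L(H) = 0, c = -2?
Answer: 240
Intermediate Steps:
y(A, k) = 1/(-4 + A) (y(A, k) = 1/(A - 4) = 1/(-4 + A))
w(P) = P
S(t) = 1 (S(t) = 1/(-4 + 5) = 1/1 = 1)
o(u) = u (o(u) = u/1 = u*1 = u)
w(8)*(o(L(-4)) + 30) = 8*(0 + 30) = 8*30 = 240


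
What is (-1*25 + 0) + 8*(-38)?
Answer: -329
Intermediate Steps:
(-1*25 + 0) + 8*(-38) = (-25 + 0) - 304 = -25 - 304 = -329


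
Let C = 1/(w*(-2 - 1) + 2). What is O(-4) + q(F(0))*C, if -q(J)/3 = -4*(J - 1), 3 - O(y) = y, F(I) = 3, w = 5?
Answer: 67/13 ≈ 5.1538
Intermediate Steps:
O(y) = 3 - y
C = -1/13 (C = 1/(5*(-2 - 1) + 2) = 1/(5*(-3) + 2) = 1/(-15 + 2) = 1/(-13) = -1/13 ≈ -0.076923)
q(J) = -12 + 12*J (q(J) = -(-12)*(J - 1) = -(-12)*(-1 + J) = -3*(4 - 4*J) = -12 + 12*J)
O(-4) + q(F(0))*C = (3 - 1*(-4)) + (-12 + 12*3)*(-1/13) = (3 + 4) + (-12 + 36)*(-1/13) = 7 + 24*(-1/13) = 7 - 24/13 = 67/13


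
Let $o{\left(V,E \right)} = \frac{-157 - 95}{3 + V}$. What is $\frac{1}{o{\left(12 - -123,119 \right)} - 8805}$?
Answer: $- \frac{23}{202557} \approx -0.00011355$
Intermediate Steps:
$o{\left(V,E \right)} = - \frac{252}{3 + V}$
$\frac{1}{o{\left(12 - -123,119 \right)} - 8805} = \frac{1}{- \frac{252}{3 + \left(12 - -123\right)} - 8805} = \frac{1}{- \frac{252}{3 + \left(12 + 123\right)} - 8805} = \frac{1}{- \frac{252}{3 + 135} - 8805} = \frac{1}{- \frac{252}{138} - 8805} = \frac{1}{\left(-252\right) \frac{1}{138} - 8805} = \frac{1}{- \frac{42}{23} - 8805} = \frac{1}{- \frac{202557}{23}} = - \frac{23}{202557}$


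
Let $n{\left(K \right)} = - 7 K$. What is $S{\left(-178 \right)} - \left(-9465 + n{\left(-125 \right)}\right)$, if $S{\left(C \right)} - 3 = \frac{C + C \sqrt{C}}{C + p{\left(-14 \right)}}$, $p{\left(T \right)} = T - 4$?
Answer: $\frac{842203}{98} + \frac{89 i \sqrt{178}}{98} \approx 8593.9 + 12.116 i$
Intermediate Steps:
$p{\left(T \right)} = -4 + T$ ($p{\left(T \right)} = T - 4 = -4 + T$)
$S{\left(C \right)} = 3 + \frac{C + C^{\frac{3}{2}}}{-18 + C}$ ($S{\left(C \right)} = 3 + \frac{C + C \sqrt{C}}{C - 18} = 3 + \frac{C + C^{\frac{3}{2}}}{C - 18} = 3 + \frac{C + C^{\frac{3}{2}}}{-18 + C}$)
$S{\left(-178 \right)} - \left(-9465 + n{\left(-125 \right)}\right) = \frac{-54 + \left(-178\right)^{\frac{3}{2}} + 4 \left(-178\right)}{-18 - 178} - \left(-9465 - -875\right) = \frac{-54 - 178 i \sqrt{178} - 712}{-196} - \left(-9465 + 875\right) = - \frac{-766 - 178 i \sqrt{178}}{196} - -8590 = \left(\frac{383}{98} + \frac{89 i \sqrt{178}}{98}\right) + 8590 = \frac{842203}{98} + \frac{89 i \sqrt{178}}{98}$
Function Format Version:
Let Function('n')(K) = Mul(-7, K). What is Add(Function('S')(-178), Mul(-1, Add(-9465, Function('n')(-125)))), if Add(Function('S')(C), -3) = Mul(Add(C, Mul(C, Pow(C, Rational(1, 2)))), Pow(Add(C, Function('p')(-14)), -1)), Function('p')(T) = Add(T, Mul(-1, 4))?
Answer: Add(Rational(842203, 98), Mul(Rational(89, 98), I, Pow(178, Rational(1, 2)))) ≈ Add(8593.9, Mul(12.116, I))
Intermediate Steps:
Function('p')(T) = Add(-4, T) (Function('p')(T) = Add(T, -4) = Add(-4, T))
Function('S')(C) = Add(3, Mul(Pow(Add(-18, C), -1), Add(C, Pow(C, Rational(3, 2))))) (Function('S')(C) = Add(3, Mul(Add(C, Mul(C, Pow(C, Rational(1, 2)))), Pow(Add(C, Add(-4, -14)), -1))) = Add(3, Mul(Add(C, Pow(C, Rational(3, 2))), Pow(Add(C, -18), -1))) = Add(3, Mul(Add(C, Pow(C, Rational(3, 2))), Pow(Add(-18, C), -1))) = Add(3, Mul(Pow(Add(-18, C), -1), Add(C, Pow(C, Rational(3, 2))))))
Add(Function('S')(-178), Mul(-1, Add(-9465, Function('n')(-125)))) = Add(Mul(Pow(Add(-18, -178), -1), Add(-54, Pow(-178, Rational(3, 2)), Mul(4, -178))), Mul(-1, Add(-9465, Mul(-7, -125)))) = Add(Mul(Pow(-196, -1), Add(-54, Mul(-178, I, Pow(178, Rational(1, 2))), -712)), Mul(-1, Add(-9465, 875))) = Add(Mul(Rational(-1, 196), Add(-766, Mul(-178, I, Pow(178, Rational(1, 2))))), Mul(-1, -8590)) = Add(Add(Rational(383, 98), Mul(Rational(89, 98), I, Pow(178, Rational(1, 2)))), 8590) = Add(Rational(842203, 98), Mul(Rational(89, 98), I, Pow(178, Rational(1, 2))))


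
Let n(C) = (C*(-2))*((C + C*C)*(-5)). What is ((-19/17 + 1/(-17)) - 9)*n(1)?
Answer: -3460/17 ≈ -203.53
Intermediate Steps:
n(C) = -2*C*(-5*C - 5*C²) (n(C) = (-2*C)*((C + C²)*(-5)) = (-2*C)*(-5*C - 5*C²) = -2*C*(-5*C - 5*C²))
((-19/17 + 1/(-17)) - 9)*n(1) = ((-19/17 + 1/(-17)) - 9)*(10*1²*(1 + 1)) = ((-19*1/17 + 1*(-1/17)) - 9)*(10*1*2) = ((-19/17 - 1/17) - 9)*20 = (-20/17 - 9)*20 = -173/17*20 = -3460/17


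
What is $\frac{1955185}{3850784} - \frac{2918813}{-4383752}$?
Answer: $\frac{2476345569189}{2110110257696} \approx 1.1736$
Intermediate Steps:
$\frac{1955185}{3850784} - \frac{2918813}{-4383752} = 1955185 \cdot \frac{1}{3850784} - - \frac{2918813}{4383752} = \frac{1955185}{3850784} + \frac{2918813}{4383752} = \frac{2476345569189}{2110110257696}$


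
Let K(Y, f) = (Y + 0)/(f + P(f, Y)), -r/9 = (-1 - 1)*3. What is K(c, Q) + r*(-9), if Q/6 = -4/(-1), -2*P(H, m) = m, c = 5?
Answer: -20888/43 ≈ -485.77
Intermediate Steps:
P(H, m) = -m/2
r = 54 (r = -9*(-1 - 1)*3 = -(-18)*3 = -9*(-6) = 54)
Q = 24 (Q = 6*(-4/(-1)) = 6*(-4*(-1)) = 6*4 = 24)
K(Y, f) = Y/(f - Y/2) (K(Y, f) = (Y + 0)/(f - Y/2) = Y/(f - Y/2))
K(c, Q) + r*(-9) = 2*5/(-1*5 + 2*24) + 54*(-9) = 2*5/(-5 + 48) - 486 = 2*5/43 - 486 = 2*5*(1/43) - 486 = 10/43 - 486 = -20888/43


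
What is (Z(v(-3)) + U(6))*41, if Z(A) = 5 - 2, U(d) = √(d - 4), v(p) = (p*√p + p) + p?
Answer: 123 + 41*√2 ≈ 180.98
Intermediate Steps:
v(p) = p^(3/2) + 2*p (v(p) = (p^(3/2) + p) + p = (p + p^(3/2)) + p = p^(3/2) + 2*p)
U(d) = √(-4 + d)
Z(A) = 3
(Z(v(-3)) + U(6))*41 = (3 + √(-4 + 6))*41 = (3 + √2)*41 = 123 + 41*√2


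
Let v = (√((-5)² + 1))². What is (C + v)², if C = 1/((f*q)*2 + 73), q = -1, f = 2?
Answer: 3222025/4761 ≈ 676.75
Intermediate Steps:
C = 1/69 (C = 1/((2*(-1))*2 + 73) = 1/(-2*2 + 73) = 1/(-4 + 73) = 1/69 ≈ 0.014493)
v = 26 (v = (√(25 + 1))² = (√26)² = 26)
(C + v)² = (1/69 + 26)² = (1795/69)² = 3222025/4761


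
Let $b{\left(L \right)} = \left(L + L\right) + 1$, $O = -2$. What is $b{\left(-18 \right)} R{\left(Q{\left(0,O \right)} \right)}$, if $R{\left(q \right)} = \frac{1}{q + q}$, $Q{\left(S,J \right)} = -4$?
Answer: $\frac{35}{8} \approx 4.375$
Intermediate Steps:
$b{\left(L \right)} = 1 + 2 L$ ($b{\left(L \right)} = 2 L + 1 = 1 + 2 L$)
$R{\left(q \right)} = \frac{1}{2 q}$
$b{\left(-18 \right)} R{\left(Q{\left(0,O \right)} \right)} = \left(1 + 2 \left(-18\right)\right) \frac{1}{2 \left(-4\right)} = \left(1 - 36\right) \frac{1}{2} \left(- \frac{1}{4}\right) = \left(-35\right) \left(- \frac{1}{8}\right) = \frac{35}{8}$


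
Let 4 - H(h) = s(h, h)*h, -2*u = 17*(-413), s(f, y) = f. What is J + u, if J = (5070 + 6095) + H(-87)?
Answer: 14221/2 ≈ 7110.5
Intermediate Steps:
u = 7021/2 (u = -17*(-413)/2 = -½*(-7021) = 7021/2 ≈ 3510.5)
H(h) = 4 - h² (H(h) = 4 - h*h = 4 - h²)
J = 3600 (J = (5070 + 6095) + (4 - 1*(-87)²) = 11165 + (4 - 1*7569) = 11165 + (4 - 7569) = 11165 - 7565 = 3600)
J + u = 3600 + 7021/2 = 14221/2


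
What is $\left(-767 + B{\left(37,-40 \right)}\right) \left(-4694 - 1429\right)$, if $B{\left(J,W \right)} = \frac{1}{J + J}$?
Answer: $\frac{347523111}{74} \approx 4.6963 \cdot 10^{6}$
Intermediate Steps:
$B{\left(J,W \right)} = \frac{1}{2 J}$
$\left(-767 + B{\left(37,-40 \right)}\right) \left(-4694 - 1429\right) = \left(-767 + \frac{1}{2 \cdot 37}\right) \left(-4694 - 1429\right) = \left(-767 + \frac{1}{2} \cdot \frac{1}{37}\right) \left(-6123\right) = \left(-767 + \frac{1}{74}\right) \left(-6123\right) = \left(- \frac{56757}{74}\right) \left(-6123\right) = \frac{347523111}{74}$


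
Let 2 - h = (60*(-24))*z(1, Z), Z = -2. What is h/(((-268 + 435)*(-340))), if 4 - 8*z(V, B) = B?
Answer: -541/28390 ≈ -0.019056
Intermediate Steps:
z(V, B) = ½ - B/8
h = 1082 (h = 2 - 60*(-24)*(½ - ⅛*(-2)) = 2 - (-1440)*(½ + ¼) = 2 - (-1440)*3/4 = 2 - 1*(-1080) = 2 + 1080 = 1082)
h/(((-268 + 435)*(-340))) = 1082/(((-268 + 435)*(-340))) = 1082/((167*(-340))) = 1082/(-56780) = 1082*(-1/56780) = -541/28390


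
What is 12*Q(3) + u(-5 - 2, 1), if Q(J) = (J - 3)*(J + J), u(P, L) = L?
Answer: 1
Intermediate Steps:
Q(J) = 2*J*(-3 + J) (Q(J) = (-3 + J)*(2*J) = 2*J*(-3 + J))
12*Q(3) + u(-5 - 2, 1) = 12*(2*3*(-3 + 3)) + 1 = 12*(2*3*0) + 1 = 12*0 + 1 = 0 + 1 = 1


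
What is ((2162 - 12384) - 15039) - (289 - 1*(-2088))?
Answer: -27638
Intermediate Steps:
((2162 - 12384) - 15039) - (289 - 1*(-2088)) = (-10222 - 15039) - (289 + 2088) = -25261 - 1*2377 = -25261 - 2377 = -27638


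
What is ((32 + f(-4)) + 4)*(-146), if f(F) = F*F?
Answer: -7592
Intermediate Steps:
f(F) = F²
((32 + f(-4)) + 4)*(-146) = ((32 + (-4)²) + 4)*(-146) = ((32 + 16) + 4)*(-146) = (48 + 4)*(-146) = 52*(-146) = -7592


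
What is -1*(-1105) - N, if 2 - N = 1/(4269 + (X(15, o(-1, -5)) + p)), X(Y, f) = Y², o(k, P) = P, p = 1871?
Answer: 7020596/6365 ≈ 1103.0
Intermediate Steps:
N = 12729/6365 (N = 2 - 1/(4269 + (15² + 1871)) = 2 - 1/(4269 + (225 + 1871)) = 2 - 1/(4269 + 2096) = 2 - 1/6365 = 12729/6365 ≈ 1.9998)
-1*(-1105) - N = -1*(-1105) - 1*12729/6365 = 1105 - 12729/6365 = 7020596/6365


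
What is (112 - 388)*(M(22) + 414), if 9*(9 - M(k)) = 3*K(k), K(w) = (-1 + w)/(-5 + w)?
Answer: -1982784/17 ≈ -1.1663e+5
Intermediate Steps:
K(w) = (-1 + w)/(-5 + w)
M(k) = 9 - (-1 + k)/(3*(-5 + k)) (M(k) = 9 - (-1 + k)/(-5 + k)/3 = 9 - (-1 + k)/(3*(-5 + k)))
(112 - 388)*(M(22) + 414) = (112 - 388)*(2*(-67 + 13*22)/(3*(-5 + 22)) + 414) = -276*((⅔)*(-67 + 286)/17 + 414) = -276*((⅔)*(1/17)*219 + 414) = -276*(146/17 + 414) = -276*7184/17 = -1982784/17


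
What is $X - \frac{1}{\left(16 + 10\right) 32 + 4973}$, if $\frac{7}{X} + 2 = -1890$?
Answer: $- \frac{23}{5940} \approx -0.0038721$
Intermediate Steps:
$X = - \frac{7}{1892}$ ($X = \frac{7}{-2 - 1890} = \frac{7}{-1892} = 7 \left(- \frac{1}{1892}\right) = - \frac{7}{1892} \approx -0.0036998$)
$X - \frac{1}{\left(16 + 10\right) 32 + 4973} = - \frac{7}{1892} - \frac{1}{\left(16 + 10\right) 32 + 4973} = - \frac{7}{1892} - \frac{1}{26 \cdot 32 + 4973} = - \frac{7}{1892} - \frac{1}{832 + 4973} = - \frac{7}{1892} - \frac{1}{5805} = - \frac{23}{5940}$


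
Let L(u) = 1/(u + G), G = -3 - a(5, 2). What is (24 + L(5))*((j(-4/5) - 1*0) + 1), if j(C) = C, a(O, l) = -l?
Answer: 97/20 ≈ 4.8500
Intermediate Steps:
G = -1 (G = -3 - (-1)*2 = -3 - 1*(-2) = -3 + 2 = -1)
L(u) = 1/(-1 + u) (L(u) = 1/(u - 1) = 1/(-1 + u))
(24 + L(5))*((j(-4/5) - 1*0) + 1) = (24 + 1/(-1 + 5))*((-4/5 - 1*0) + 1) = (24 + 1/4)*((-4*⅕ + 0) + 1) = (24 + ¼)*((-⅘ + 0) + 1) = 97*(-⅘ + 1)/4 = (97/4)*(⅕) = 97/20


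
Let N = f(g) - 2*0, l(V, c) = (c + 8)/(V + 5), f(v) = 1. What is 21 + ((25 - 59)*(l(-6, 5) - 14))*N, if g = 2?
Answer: 939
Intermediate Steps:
l(V, c) = (8 + c)/(5 + V)
N = 1 (N = 1 - 2*0 = 1 + 0 = 1)
21 + ((25 - 59)*(l(-6, 5) - 14))*N = 21 + ((25 - 59)*((8 + 5)/(5 - 6) - 14))*1 = 21 - 34*(13/(-1) - 14)*1 = 21 - 34*(-1*13 - 14)*1 = 21 - 34*(-13 - 14)*1 = 21 - 34*(-27)*1 = 21 + 918*1 = 21 + 918 = 939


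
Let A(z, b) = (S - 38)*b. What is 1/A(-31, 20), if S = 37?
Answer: -1/20 ≈ -0.050000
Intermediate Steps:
A(z, b) = -b (A(z, b) = (37 - 38)*b = -b)
1/A(-31, 20) = 1/(-1*20) = 1/(-20) = -1/20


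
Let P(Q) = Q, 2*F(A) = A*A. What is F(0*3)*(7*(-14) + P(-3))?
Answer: 0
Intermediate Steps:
F(A) = A²/2 (F(A) = (A*A)/2 = A²/2)
F(0*3)*(7*(-14) + P(-3)) = ((0*3)²/2)*(7*(-14) - 3) = ((½)*0²)*(-98 - 3) = ((½)*0)*(-101) = 0*(-101) = 0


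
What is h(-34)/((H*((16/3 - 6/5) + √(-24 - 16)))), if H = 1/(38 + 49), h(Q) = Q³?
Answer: -795021660/3211 + 384687900*I*√10/3211 ≈ -2.4759e+5 + 3.7885e+5*I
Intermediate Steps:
H = 1/87 ≈ 0.011494
h(-34)/((H*((16/3 - 6/5) + √(-24 - 16)))) = (-34)³/((((16/3 - 6/5) + √(-24 - 16))/87)) = -39304*87/((16*(⅓) - 6*⅕) + √(-40)) = -39304*87/((16/3 - 6/5) + 2*I*√10) = -39304*87/(62/15 + 2*I*√10) = -39304/(62/1305 + 2*I*√10/87)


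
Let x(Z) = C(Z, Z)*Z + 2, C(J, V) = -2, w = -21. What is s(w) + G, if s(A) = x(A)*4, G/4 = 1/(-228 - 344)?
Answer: 25167/143 ≈ 175.99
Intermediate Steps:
G = -1/143 (G = 4/(-228 - 344) = 4/(-572) = 4*(-1/572) = -1/143 ≈ -0.0069930)
x(Z) = 2 - 2*Z (x(Z) = -2*Z + 2 = 2 - 2*Z)
s(A) = 8 - 8*A (s(A) = (2 - 2*A)*4 = 8 - 8*A)
s(w) + G = (8 - 8*(-21)) - 1/143 = (8 + 168) - 1/143 = 176 - 1/143 = 25167/143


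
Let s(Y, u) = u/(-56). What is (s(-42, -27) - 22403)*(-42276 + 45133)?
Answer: -3584223637/56 ≈ -6.4004e+7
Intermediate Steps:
s(Y, u) = -u/56 (s(Y, u) = u*(-1/56) = -u/56)
(s(-42, -27) - 22403)*(-42276 + 45133) = (-1/56*(-27) - 22403)*(-42276 + 45133) = (27/56 - 22403)*2857 = -1254541/56*2857 = -3584223637/56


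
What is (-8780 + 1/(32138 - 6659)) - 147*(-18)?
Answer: -156288185/25479 ≈ -6134.0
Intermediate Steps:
(-8780 + 1/(32138 - 6659)) - 147*(-18) = (-8780 + 1/25479) + 2646 = -223705619/25479 + 2646 = -156288185/25479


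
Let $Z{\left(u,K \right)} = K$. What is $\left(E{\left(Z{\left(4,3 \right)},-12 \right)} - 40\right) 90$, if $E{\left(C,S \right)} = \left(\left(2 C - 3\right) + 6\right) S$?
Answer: $-13320$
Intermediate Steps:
$E{\left(C,S \right)} = S \left(3 + 2 C\right)$ ($E{\left(C,S \right)} = \left(\left(-3 + 2 C\right) + 6\right) S = \left(3 + 2 C\right) S = S \left(3 + 2 C\right)$)
$\left(E{\left(Z{\left(4,3 \right)},-12 \right)} - 40\right) 90 = \left(- 12 \left(3 + 2 \cdot 3\right) - 40\right) 90 = \left(- 12 \left(3 + 6\right) - 40\right) 90 = \left(\left(-12\right) 9 - 40\right) 90 = \left(-108 - 40\right) 90 = \left(-148\right) 90 = -13320$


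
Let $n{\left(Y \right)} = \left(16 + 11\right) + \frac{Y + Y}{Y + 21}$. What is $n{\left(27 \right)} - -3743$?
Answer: $\frac{30169}{8} \approx 3771.1$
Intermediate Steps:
$n{\left(Y \right)} = 27 + \frac{2 Y}{21 + Y}$
$n{\left(27 \right)} - -3743 = \frac{567 + 29 \cdot 27}{21 + 27} - -3743 = \frac{567 + 783}{48} + 3743 = \frac{1}{48} \cdot 1350 + 3743 = \frac{225}{8} + 3743 = \frac{30169}{8}$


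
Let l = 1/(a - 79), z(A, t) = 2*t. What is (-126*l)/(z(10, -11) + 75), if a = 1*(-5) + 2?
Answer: 63/2173 ≈ 0.028992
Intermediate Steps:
a = -3 (a = -5 + 2 = -3)
l = -1/82 (l = 1/(-3 - 79) = 1/(-82) = -1/82 ≈ -0.012195)
(-126*l)/(z(10, -11) + 75) = (-126*(-1/82))/(2*(-11) + 75) = 63/(41*(-22 + 75)) = (63/41)/53 = (63/41)*(1/53) = 63/2173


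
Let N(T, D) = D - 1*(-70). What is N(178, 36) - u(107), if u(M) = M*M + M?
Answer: -11450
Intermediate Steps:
N(T, D) = 70 + D (N(T, D) = D + 70 = 70 + D)
u(M) = M + M² (u(M) = M² + M = M + M²)
N(178, 36) - u(107) = (70 + 36) - 107*(1 + 107) = 106 - 107*108 = 106 - 1*11556 = 106 - 11556 = -11450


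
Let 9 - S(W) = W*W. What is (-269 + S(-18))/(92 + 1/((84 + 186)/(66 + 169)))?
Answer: -31536/5015 ≈ -6.2883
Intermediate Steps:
S(W) = 9 - W**2 (S(W) = 9 - W*W = 9 - W**2)
(-269 + S(-18))/(92 + 1/((84 + 186)/(66 + 169))) = (-269 + (9 - 1*(-18)**2))/(92 + 1/((84 + 186)/(66 + 169))) = (-269 + (9 - 1*324))/(92 + 1/(270/235)) = (-269 + (9 - 324))/(92 + 1/(270*(1/235))) = (-269 - 315)/(92 + 1/(54/47)) = -584/(92 + 47/54) = -584/5015/54 = -584*54/5015 = -31536/5015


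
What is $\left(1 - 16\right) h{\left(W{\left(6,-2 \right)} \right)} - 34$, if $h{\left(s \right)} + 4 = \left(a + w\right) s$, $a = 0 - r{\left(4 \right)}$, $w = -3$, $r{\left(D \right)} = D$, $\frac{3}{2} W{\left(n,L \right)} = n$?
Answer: $446$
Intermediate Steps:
$W{\left(n,L \right)} = \frac{2 n}{3}$
$a = -4$ ($a = 0 - 4 = -4$)
$h{\left(s \right)} = -4 - 7 s$ ($h{\left(s \right)} = -4 + \left(-4 - 3\right) s = -4 - 7 s$)
$\left(1 - 16\right) h{\left(W{\left(6,-2 \right)} \right)} - 34 = \left(1 - 16\right) \left(-4 - 7 \cdot \frac{2}{3} \cdot 6\right) - 34 = - 15 \left(-4 - 28\right) - 34 = \left(-15\right) \left(-32\right) - 34 = 480 - 34 = 446$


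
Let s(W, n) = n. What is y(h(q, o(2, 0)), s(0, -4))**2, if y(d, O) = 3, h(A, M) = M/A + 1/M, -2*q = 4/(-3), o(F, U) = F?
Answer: 9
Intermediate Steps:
q = 2/3 (q = -2/(-3) = -2*(-1)/3 = -1/2*(-4/3) = 2/3 ≈ 0.66667)
h(A, M) = 1/M + M/A (h(A, M) = M/A + 1/M = 1/M + M/A)
y(h(q, o(2, 0)), s(0, -4))**2 = 3**2 = 9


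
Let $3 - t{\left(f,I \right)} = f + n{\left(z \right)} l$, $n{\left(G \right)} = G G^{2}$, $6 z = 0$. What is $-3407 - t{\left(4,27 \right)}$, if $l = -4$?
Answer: $-3406$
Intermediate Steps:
$z = 0$ ($z = \frac{1}{6} \cdot 0 = 0$)
$n{\left(G \right)} = G^{3}$
$t{\left(f,I \right)} = 3 - f$ ($t{\left(f,I \right)} = 3 - \left(f + 0^{3} \left(-4\right)\right) = 3 - \left(f + 0 \left(-4\right)\right) = 3 - \left(f + 0\right) = 3 - f$)
$-3407 - t{\left(4,27 \right)} = -3407 - \left(3 - 4\right) = -3407 - -1 = -3407 + 1 = -3406$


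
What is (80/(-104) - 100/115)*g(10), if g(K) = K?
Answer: -4900/299 ≈ -16.388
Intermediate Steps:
(80/(-104) - 100/115)*g(10) = (80/(-104) - 100/115)*10 = (80*(-1/104) - 100*1/115)*10 = (-10/13 - 20/23)*10 = -490/299*10 = -4900/299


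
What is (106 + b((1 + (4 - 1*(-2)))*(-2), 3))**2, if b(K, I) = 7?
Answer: 12769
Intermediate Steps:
(106 + b((1 + (4 - 1*(-2)))*(-2), 3))**2 = (106 + 7)**2 = 113**2 = 12769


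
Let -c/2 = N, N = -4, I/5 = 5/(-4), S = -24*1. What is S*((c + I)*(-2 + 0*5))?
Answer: 84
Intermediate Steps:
S = -24
I = -25/4 (I = 5*(5/(-4)) = 5*(5*(-1/4)) = 5*(-5/4) = -25/4 ≈ -6.2500)
c = 8 (c = -2*(-4) = 8)
S*((c + I)*(-2 + 0*5)) = -24*(8 - 25/4)*(-2 + 0*5) = -42*(-2 + 0) = -42*(-2) = -24*(-7/2) = 84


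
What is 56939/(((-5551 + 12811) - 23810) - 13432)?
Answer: -56939/29982 ≈ -1.8991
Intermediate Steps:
56939/(((-5551 + 12811) - 23810) - 13432) = 56939/((7260 - 23810) - 13432) = 56939/(-16550 - 13432) = 56939/(-29982) = 56939*(-1/29982) = -56939/29982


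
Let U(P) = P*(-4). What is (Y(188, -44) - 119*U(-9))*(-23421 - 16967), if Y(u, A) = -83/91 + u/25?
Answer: 393018333996/2275 ≈ 1.7276e+8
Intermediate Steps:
U(P) = -4*P
Y(u, A) = -83/91 + u/25 (Y(u, A) = -83*1/91 + u*(1/25) = -83/91 + u/25)
(Y(188, -44) - 119*U(-9))*(-23421 - 16967) = ((-83/91 + (1/25)*188) - (-476)*(-9))*(-23421 - 16967) = ((-83/91 + 188/25) - 119*36)*(-40388) = (15033/2275 - 4284)*(-40388) = -9731067/2275*(-40388) = 393018333996/2275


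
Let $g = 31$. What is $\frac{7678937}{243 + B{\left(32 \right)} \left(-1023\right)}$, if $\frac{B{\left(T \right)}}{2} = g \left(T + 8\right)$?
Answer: $- \frac{7678937}{2536797} \approx -3.027$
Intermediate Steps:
$B{\left(T \right)} = 496 + 62 T$ ($B{\left(T \right)} = 2 \cdot 31 \left(T + 8\right) = 2 \cdot 31 \left(8 + T\right) = 2 \left(248 + 31 T\right) = 496 + 62 T$)
$\frac{7678937}{243 + B{\left(32 \right)} \left(-1023\right)} = \frac{7678937}{243 + \left(496 + 62 \cdot 32\right) \left(-1023\right)} = \frac{7678937}{243 + \left(496 + 1984\right) \left(-1023\right)} = \frac{7678937}{243 + 2480 \left(-1023\right)} = \frac{7678937}{243 - 2537040} = \frac{7678937}{-2536797} = 7678937 \left(- \frac{1}{2536797}\right) = - \frac{7678937}{2536797}$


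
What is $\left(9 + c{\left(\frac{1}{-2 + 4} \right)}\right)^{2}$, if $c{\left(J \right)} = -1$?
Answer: $64$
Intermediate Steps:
$\left(9 + c{\left(\frac{1}{-2 + 4} \right)}\right)^{2} = \left(9 - 1\right)^{2} = 8^{2} = 64$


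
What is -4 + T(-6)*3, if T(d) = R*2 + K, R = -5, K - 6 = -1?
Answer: -19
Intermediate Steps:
K = 5 (K = 6 - 1 = 5)
T(d) = -5 (T(d) = -5*2 + 5 = -10 + 5 = -5)
-4 + T(-6)*3 = -4 - 5*3 = -4 - 15 = -19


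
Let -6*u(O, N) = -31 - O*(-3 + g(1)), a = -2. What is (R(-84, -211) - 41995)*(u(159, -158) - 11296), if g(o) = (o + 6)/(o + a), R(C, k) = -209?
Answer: 487702390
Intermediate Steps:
g(o) = (6 + o)/(-2 + o) (g(o) = (o + 6)/(o - 2) = (6 + o)/(-2 + o))
u(O, N) = 31/6 - 5*O/3 (u(O, N) = -(-31 - O*(-3 + (6 + 1)/(-2 + 1)))/6 = -(-31 - O*(-3 + 7/(-1)))/6 = -(-31 - O*(-3 - 1*7))/6 = -(-31 - O*(-3 - 7))/6 = -(-31 - O*(-10))/6 = -(-31 - (-10)*O)/6 = -(-31 + 10*O)/6 = 31/6 - 5*O/3)
(R(-84, -211) - 41995)*(u(159, -158) - 11296) = (-209 - 41995)*((31/6 - 5/3*159) - 11296) = -42204*((31/6 - 265) - 11296) = -42204*(-1559/6 - 11296) = -42204*(-69335/6) = 487702390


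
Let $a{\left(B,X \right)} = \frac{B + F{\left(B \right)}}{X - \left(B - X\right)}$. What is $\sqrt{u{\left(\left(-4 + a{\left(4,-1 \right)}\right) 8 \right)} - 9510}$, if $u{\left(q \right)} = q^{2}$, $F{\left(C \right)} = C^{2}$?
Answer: $\frac{i \sqrt{54614}}{3} \approx 77.899 i$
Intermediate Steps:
$a{\left(B,X \right)} = \frac{B + B^{2}}{- B + 2 X}$ ($a{\left(B,X \right)} = \frac{B + B^{2}}{X - \left(B - X\right)} = \frac{B + B^{2}}{- B + 2 X}$)
$\sqrt{u{\left(\left(-4 + a{\left(4,-1 \right)}\right) 8 \right)} - 9510} = \sqrt{\left(\left(-4 + \frac{4 \left(-1 - 4\right)}{4 - -2}\right) 8\right)^{2} - 9510} = \sqrt{\left(\left(-4 + \frac{4 \left(-1 - 4\right)}{4 + 2}\right) 8\right)^{2} - 9510} = \sqrt{\left(\left(-4 + 4 \cdot \frac{1}{6} \left(-5\right)\right) 8\right)^{2} - 9510} = \sqrt{\left(\left(-4 - \frac{10}{3}\right) 8\right)^{2} - 9510} = \sqrt{\left(\left(- \frac{22}{3}\right) 8\right)^{2} - 9510} = \sqrt{\left(- \frac{176}{3}\right)^{2} - 9510} = \sqrt{\frac{30976}{9} - 9510} = \sqrt{- \frac{54614}{9}} = \frac{i \sqrt{54614}}{3}$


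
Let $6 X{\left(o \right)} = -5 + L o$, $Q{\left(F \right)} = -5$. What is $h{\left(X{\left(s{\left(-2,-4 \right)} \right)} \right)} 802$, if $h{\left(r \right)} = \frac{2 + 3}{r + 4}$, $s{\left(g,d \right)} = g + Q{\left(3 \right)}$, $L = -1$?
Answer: $\frac{12030}{13} \approx 925.38$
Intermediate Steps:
$s{\left(g,d \right)} = -5 + g$ ($s{\left(g,d \right)} = g - 5 = -5 + g$)
$X{\left(o \right)} = - \frac{5}{6} - \frac{o}{6}$ ($X{\left(o \right)} = \frac{-5 - o}{6} = - \frac{5}{6} - \frac{o}{6}$)
$h{\left(r \right)} = \frac{5}{4 + r}$
$h{\left(X{\left(s{\left(-2,-4 \right)} \right)} \right)} 802 = \frac{5}{4 - \left(\frac{5}{6} + \frac{-5 - 2}{6}\right)} 802 = \frac{5}{4 - - \frac{1}{3}} \cdot 802 = \frac{5}{4 + \left(- \frac{5}{6} + \frac{7}{6}\right)} 802 = \frac{5}{4 + \frac{1}{3}} \cdot 802 = \frac{5}{\frac{13}{3}} \cdot 802 = 5 \cdot \frac{3}{13} \cdot 802 = \frac{15}{13} \cdot 802 = \frac{12030}{13}$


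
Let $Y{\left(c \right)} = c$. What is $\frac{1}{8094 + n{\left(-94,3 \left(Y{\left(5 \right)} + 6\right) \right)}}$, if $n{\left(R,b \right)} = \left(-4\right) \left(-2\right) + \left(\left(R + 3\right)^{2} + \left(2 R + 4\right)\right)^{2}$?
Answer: $\frac{1}{65569511} \approx 1.5251 \cdot 10^{-8}$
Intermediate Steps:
$n{\left(R,b \right)} = 8 + \left(4 + \left(3 + R\right)^{2} + 2 R\right)^{2}$ ($n{\left(R,b \right)} = 8 + \left(\left(3 + R\right)^{2} + \left(4 + 2 R\right)\right)^{2} = 8 + \left(4 + \left(3 + R\right)^{2} + 2 R\right)^{2}$)
$\frac{1}{8094 + n{\left(-94,3 \left(Y{\left(5 \right)} + 6\right) \right)}} = \frac{1}{8094 + \left(8 + \left(4 + \left(3 - 94\right)^{2} + 2 \left(-94\right)\right)^{2}\right)} = \frac{1}{8094 + \left(8 + \left(4 + \left(-91\right)^{2} - 188\right)^{2}\right)} = \frac{1}{8094 + \left(8 + \left(4 + 8281 - 188\right)^{2}\right)} = \frac{1}{8094 + \left(8 + 8097^{2}\right)} = \frac{1}{8094 + \left(8 + 65561409\right)} = \frac{1}{8094 + 65561417} = \frac{1}{65569511}$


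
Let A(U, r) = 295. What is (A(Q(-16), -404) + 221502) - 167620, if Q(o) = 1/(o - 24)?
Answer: 54177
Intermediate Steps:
Q(o) = 1/(-24 + o)
(A(Q(-16), -404) + 221502) - 167620 = (295 + 221502) - 167620 = 221797 - 167620 = 54177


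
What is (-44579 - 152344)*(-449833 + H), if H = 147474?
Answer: 59541441357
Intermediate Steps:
(-44579 - 152344)*(-449833 + H) = (-44579 - 152344)*(-449833 + 147474) = -196923*(-302359) = 59541441357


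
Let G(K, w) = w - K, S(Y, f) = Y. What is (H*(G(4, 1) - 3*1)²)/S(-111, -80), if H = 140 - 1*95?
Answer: -540/37 ≈ -14.595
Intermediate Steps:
H = 45 (H = 140 - 95 = 45)
(H*(G(4, 1) - 3*1)²)/S(-111, -80) = (45*((1 - 1*4) - 3*1)²)/(-111) = (45*((1 - 4) - 3)²)*(-1/111) = (45*(-3 - 3)²)*(-1/111) = (45*(-6)²)*(-1/111) = (45*36)*(-1/111) = 1620*(-1/111) = -540/37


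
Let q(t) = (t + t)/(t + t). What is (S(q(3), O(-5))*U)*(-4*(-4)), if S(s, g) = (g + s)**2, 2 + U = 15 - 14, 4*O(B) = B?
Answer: -1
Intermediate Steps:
O(B) = B/4
U = -1 (U = -2 + (15 - 14) = -2 + 1 = -1)
q(t) = 1 (q(t) = (2*t)/((2*t)) = (2*t)*(1/(2*t)) = 1)
(S(q(3), O(-5))*U)*(-4*(-4)) = (((1/4)*(-5) + 1)**2*(-1))*(-4*(-4)) = ((-5/4 + 1)**2*(-1))*16 = ((-1/4)**2*(-1))*16 = ((1/16)*(-1))*16 = -1/16*16 = -1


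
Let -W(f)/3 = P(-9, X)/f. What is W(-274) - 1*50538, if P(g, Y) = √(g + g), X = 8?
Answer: -50538 + 9*I*√2/274 ≈ -50538.0 + 0.046452*I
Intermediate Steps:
P(g, Y) = √2*√g (P(g, Y) = √(2*g) = √2*√g)
W(f) = -9*I*√2/f (W(f) = -3*√2*√(-9)/f = -3*√2*(3*I)/f = -3*3*I*√2/f = -9*I*√2/f)
W(-274) - 1*50538 = -9*I*√2/(-274) - 1*50538 = -9*I*√2*(-1/274) - 50538 = 9*I*√2/274 - 50538 = -50538 + 9*I*√2/274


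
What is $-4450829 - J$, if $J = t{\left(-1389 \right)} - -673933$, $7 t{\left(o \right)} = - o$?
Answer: $- \frac{35874723}{7} \approx -5.125 \cdot 10^{6}$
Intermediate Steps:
$t{\left(o \right)} = - \frac{o}{7}$ ($t{\left(o \right)} = \frac{\left(-1\right) o}{7} = - \frac{o}{7}$)
$J = \frac{4718920}{7}$ ($J = \left(- \frac{1}{7}\right) \left(-1389\right) - -673933 = \frac{1389}{7} + 673933 = \frac{4718920}{7} \approx 6.7413 \cdot 10^{5}$)
$-4450829 - J = -4450829 - \frac{4718920}{7} = - \frac{35874723}{7}$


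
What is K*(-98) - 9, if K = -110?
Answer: 10771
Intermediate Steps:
K*(-98) - 9 = -110*(-98) - 9 = 10780 - 9 = 10771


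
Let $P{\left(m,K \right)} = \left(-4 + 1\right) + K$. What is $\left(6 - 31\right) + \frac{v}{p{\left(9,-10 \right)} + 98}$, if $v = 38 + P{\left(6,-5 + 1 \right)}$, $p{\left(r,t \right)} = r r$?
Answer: $- \frac{4444}{179} \approx -24.827$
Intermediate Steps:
$P{\left(m,K \right)} = -3 + K$
$p{\left(r,t \right)} = r^{2}$
$v = 31$ ($v = 38 + \left(-3 + \left(-5 + 1\right)\right) = 38 - 7 = 31$)
$\left(6 - 31\right) + \frac{v}{p{\left(9,-10 \right)} + 98} = \left(6 - 31\right) + \frac{1}{9^{2} + 98} \cdot 31 = -25 + \frac{1}{81 + 98} \cdot 31 = -25 + \frac{1}{179} \cdot 31 = -25 + \frac{31}{179} = - \frac{4444}{179}$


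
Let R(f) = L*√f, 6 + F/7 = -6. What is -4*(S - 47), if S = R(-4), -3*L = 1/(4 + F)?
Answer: 188 - I/30 ≈ 188.0 - 0.033333*I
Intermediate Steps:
F = -84 (F = -42 + 7*(-6) = -42 - 42 = -84)
L = 1/240 (L = -1/(3*(4 - 84)) = -⅓/(-80) = -⅓*(-1/80) = 1/240 ≈ 0.0041667)
R(f) = √f/240
S = I/120 (S = √(-4)/240 = (2*I)/240 = I/120 ≈ 0.0083333*I)
-4*(S - 47) = -4*(I/120 - 47) = -4*(-47 + I/120) = 188 - I/30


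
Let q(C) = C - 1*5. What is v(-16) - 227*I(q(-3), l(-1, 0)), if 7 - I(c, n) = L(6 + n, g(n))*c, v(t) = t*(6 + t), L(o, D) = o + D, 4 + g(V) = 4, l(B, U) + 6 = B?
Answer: 387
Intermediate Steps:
q(C) = -5 + C (q(C) = C - 5 = -5 + C)
l(B, U) = -6 + B
g(V) = 0 (g(V) = -4 + 4 = 0)
L(o, D) = D + o
I(c, n) = 7 - c*(6 + n) (I(c, n) = 7 - (0 + (6 + n))*c = 7 - (6 + n)*c = 7 - c*(6 + n))
v(-16) - 227*I(q(-3), l(-1, 0)) = -16*(6 - 16) - 227*(7 - (-5 - 3)*(6 + (-6 - 1))) = -16*(-10) - 227*(7 - 1*(-8)*(6 - 7)) = 160 - 227*(7 - 1*(-8)*(-1)) = 160 - 227*(7 - 8) = 160 - 227*(-1) = 160 + 227 = 387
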